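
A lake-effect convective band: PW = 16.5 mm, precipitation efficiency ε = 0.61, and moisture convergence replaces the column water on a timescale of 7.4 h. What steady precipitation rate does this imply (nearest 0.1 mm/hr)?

Each overturning extracts ε × PW = 0.61 × 16.5 = 10.065 mm.
Rate = ε·PW / τ = 10.065 / 7.4 h = 1.4 mm/hr.

R ≈ 1.4 mm/hr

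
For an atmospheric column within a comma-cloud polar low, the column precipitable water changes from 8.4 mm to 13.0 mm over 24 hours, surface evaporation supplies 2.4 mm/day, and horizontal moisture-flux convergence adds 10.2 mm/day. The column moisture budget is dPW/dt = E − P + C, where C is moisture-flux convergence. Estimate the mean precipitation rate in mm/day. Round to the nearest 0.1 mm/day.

P ≈ 8.0 mm/day

dPW/dt = (13.0 − 8.4) mm / (24/24 day) = +4.600 mm/day.
P = E + C − dPW/dt = 2.4 + (10.2) − (+4.600) = 8.0 mm/day.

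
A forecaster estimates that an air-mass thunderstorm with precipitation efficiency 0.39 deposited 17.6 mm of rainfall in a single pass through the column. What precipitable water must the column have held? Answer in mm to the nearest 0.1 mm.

PW = rainfall / ε = 17.6 / 0.39 = 45.1 mm.

PW ≈ 45.1 mm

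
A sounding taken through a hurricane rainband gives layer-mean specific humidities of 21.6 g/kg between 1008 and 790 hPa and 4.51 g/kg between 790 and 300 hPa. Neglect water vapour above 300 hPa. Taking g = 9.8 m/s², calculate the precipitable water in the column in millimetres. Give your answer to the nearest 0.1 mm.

Precipitable water is the column-integrated vapour mass per unit area: PW = (1/g) Σ q̄ Δp, with q in kg/kg and Δp in Pa (1 kg/m² of water = 1 mm).
Layer 1008–790 hPa: Δp = 218 hPa = 21800 Pa, q̄ = 0.0216 kg/kg → 0.0216 × 21800 / 9.8 = 48.05 mm
Layer 790–300 hPa: Δp = 490 hPa = 49000 Pa, q̄ = 0.00451 kg/kg → 0.00451 × 49000 / 9.8 = 22.55 mm
PW = 48.05 + 22.55 = 70.60 ≈ 70.6 mm.

PW ≈ 70.6 mm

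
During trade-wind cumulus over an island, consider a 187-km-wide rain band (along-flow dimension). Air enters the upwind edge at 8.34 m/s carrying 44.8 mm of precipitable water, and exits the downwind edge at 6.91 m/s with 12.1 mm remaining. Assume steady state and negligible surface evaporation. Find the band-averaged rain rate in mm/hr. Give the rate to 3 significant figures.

R ≈ 5.58 mm/hr

Column moisture flux per unit crosswind length is F = V × PW.
Inflow: F_in = 8.34 × 44.8 = 373.632 mm·m/s
Outflow: F_out = 6.91 × 12.1 = 83.611 mm·m/s
Steady-state rate R = (F_in − F_out)/L = (373.632 − 83.611) / 187000 m = 1.551e-03 mm/s.
R = 1.551e-03 × 3600 = 5.58 mm/hr.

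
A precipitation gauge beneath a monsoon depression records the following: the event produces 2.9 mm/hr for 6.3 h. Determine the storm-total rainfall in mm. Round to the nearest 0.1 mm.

total ≈ 18.3 mm

Total = Σ Rᵢ Δtᵢ = 2.9 × 6.3
      = 18.27 = 18.3 mm.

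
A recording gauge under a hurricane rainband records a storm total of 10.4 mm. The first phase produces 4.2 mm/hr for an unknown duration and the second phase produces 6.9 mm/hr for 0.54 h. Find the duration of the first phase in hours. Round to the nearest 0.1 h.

duration ≈ 1.6 h

Known phases: 6.9 × 0.54 = 3.726 mm.
Remaining depth = 10.4 − 3.726 = 6.674 mm.
Duration = 6.674 / 4.2 = 1.6 h.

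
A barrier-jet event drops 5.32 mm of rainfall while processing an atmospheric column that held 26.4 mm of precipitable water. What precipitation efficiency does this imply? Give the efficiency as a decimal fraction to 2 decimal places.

ε ≈ 0.20

ε = rainfall / PW = 5.32 / 26.4 = 0.20.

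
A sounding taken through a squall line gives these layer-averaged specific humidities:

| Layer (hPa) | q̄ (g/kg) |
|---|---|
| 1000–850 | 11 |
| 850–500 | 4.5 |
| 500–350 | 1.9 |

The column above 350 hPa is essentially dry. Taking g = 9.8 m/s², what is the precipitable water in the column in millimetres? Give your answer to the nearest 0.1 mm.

PW ≈ 35.8 mm

Precipitable water is the column-integrated vapour mass per unit area: PW = (1/g) Σ q̄ Δp, with q in kg/kg and Δp in Pa (1 kg/m² of water = 1 mm).
Layer 1000–850 hPa: Δp = 150 hPa = 15000 Pa, q̄ = 0.011 kg/kg → 0.011 × 15000 / 9.8 = 16.84 mm
Layer 850–500 hPa: Δp = 350 hPa = 35000 Pa, q̄ = 0.0045 kg/kg → 0.0045 × 35000 / 9.8 = 16.07 mm
Layer 500–350 hPa: Δp = 150 hPa = 15000 Pa, q̄ = 0.0019 kg/kg → 0.0019 × 15000 / 9.8 = 2.91 mm
PW = 16.84 + 16.07 + 2.91 = 35.82 ≈ 35.8 mm.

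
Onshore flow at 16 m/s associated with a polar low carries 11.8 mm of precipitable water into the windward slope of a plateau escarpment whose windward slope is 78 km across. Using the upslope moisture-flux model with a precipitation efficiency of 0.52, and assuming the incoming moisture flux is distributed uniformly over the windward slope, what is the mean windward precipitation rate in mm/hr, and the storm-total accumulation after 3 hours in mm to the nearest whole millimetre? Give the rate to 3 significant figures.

R ≈ 4.53 mm/hr; total ≈ 14 mm

Incoming column moisture flux per unit ridge length: F = V × PW = 16 × 11.8 = 188.8 mm·m/s.
Spread over the 78 km slope with efficiency ε = 0.52: R = ε·F/W = 0.52 × 188.8 / 78000 m = 1.259e-03 mm/s.
R = 1.259e-03 × 3600 = 4.53 mm/hr.
Over 3 h: total = 4.53 × 3 = 13.59 ≈ 14 mm.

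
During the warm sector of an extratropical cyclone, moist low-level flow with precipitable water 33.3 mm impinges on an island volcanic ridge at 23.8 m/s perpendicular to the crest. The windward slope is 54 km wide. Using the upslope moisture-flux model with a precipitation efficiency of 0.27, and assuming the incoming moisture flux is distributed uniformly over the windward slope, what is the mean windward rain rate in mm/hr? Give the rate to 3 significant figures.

R ≈ 14.3 mm/hr

Incoming column moisture flux per unit ridge length: F = V × PW = 23.8 × 33.3 = 792.54 mm·m/s.
Spread over the 54 km slope with efficiency ε = 0.27: R = ε·F/W = 0.27 × 792.54 / 54000 m = 3.963e-03 mm/s.
R = 3.963e-03 × 3600 = 14.3 mm/hr.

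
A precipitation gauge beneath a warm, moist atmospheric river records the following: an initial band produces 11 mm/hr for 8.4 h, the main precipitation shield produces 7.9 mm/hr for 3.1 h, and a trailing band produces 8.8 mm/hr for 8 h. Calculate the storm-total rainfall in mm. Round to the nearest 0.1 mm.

Total = Σ Rᵢ Δtᵢ = 11 × 8.4 + 7.9 × 3.1 + 8.8 × 8
      = 92.4 + 24.49 + 70.4 = 187.3 mm.

total ≈ 187.3 mm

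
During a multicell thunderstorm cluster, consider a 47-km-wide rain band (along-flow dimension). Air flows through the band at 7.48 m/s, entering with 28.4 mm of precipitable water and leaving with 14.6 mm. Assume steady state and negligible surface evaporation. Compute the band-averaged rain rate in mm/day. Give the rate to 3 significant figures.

Column moisture flux per unit crosswind length is F = V × PW.
Inflow: F_in = 7.48 × 28.4 = 212.432 mm·m/s
Outflow: F_out = 7.48 × 14.6 = 109.208 mm·m/s
Steady-state rate R = (F_in − F_out)/L = (212.432 − 109.208) / 47000 m = 2.196e-03 mm/s.
R = 2.196e-03 × 3600 × 24 = 190 mm/day.

R ≈ 190 mm/day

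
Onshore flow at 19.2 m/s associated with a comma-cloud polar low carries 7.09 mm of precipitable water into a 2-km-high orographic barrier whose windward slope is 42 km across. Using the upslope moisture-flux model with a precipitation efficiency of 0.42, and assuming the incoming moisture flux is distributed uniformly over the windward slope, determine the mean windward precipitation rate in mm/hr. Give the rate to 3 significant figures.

R ≈ 4.90 mm/hr

Incoming column moisture flux per unit ridge length: F = V × PW = 19.2 × 7.09 = 136.128 mm·m/s.
Spread over the 42 km slope with efficiency ε = 0.42: R = ε·F/W = 0.42 × 136.128 / 42000 m = 1.361e-03 mm/s.
R = 1.361e-03 × 3600 = 4.90 mm/hr.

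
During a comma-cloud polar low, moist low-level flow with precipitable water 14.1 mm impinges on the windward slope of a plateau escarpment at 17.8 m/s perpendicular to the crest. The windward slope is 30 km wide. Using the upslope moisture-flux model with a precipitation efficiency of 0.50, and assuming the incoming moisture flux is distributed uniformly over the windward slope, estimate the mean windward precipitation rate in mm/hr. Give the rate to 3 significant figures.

R ≈ 15.1 mm/hr

Incoming column moisture flux per unit ridge length: F = V × PW = 17.8 × 14.1 = 250.98 mm·m/s.
Spread over the 30 km slope with efficiency ε = 0.50: R = ε·F/W = 0.50 × 250.98 / 30000 m = 4.183e-03 mm/s.
R = 4.183e-03 × 3600 = 15.1 mm/hr.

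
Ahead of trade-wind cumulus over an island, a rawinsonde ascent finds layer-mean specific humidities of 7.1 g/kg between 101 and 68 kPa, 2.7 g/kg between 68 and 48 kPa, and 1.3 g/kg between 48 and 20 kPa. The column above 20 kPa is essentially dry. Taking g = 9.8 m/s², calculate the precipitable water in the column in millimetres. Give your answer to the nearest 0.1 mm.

Precipitable water is the column-integrated vapour mass per unit area: PW = (1/g) Σ q̄ Δp, with q in kg/kg and Δp in Pa (1 kg/m² of water = 1 mm).
Layer 101–68 kPa: Δp = 330 hPa = 33000 Pa, q̄ = 0.0071 kg/kg → 0.0071 × 33000 / 9.8 = 23.91 mm
Layer 68–48 kPa: Δp = 200 hPa = 20000 Pa, q̄ = 0.0027 kg/kg → 0.0027 × 20000 / 9.8 = 5.51 mm
Layer 48–20 kPa: Δp = 280 hPa = 28000 Pa, q̄ = 0.0013 kg/kg → 0.0013 × 28000 / 9.8 = 3.71 mm
PW = 23.91 + 5.51 + 3.71 = 33.13 ≈ 33.1 mm.

PW ≈ 33.1 mm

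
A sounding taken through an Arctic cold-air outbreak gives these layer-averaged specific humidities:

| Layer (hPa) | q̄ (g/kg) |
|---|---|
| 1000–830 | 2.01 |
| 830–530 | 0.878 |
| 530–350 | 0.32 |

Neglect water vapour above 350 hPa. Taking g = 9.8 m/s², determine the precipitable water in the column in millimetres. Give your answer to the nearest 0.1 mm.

PW ≈ 6.8 mm

Precipitable water is the column-integrated vapour mass per unit area: PW = (1/g) Σ q̄ Δp, with q in kg/kg and Δp in Pa (1 kg/m² of water = 1 mm).
Layer 1000–830 hPa: Δp = 170 hPa = 17000 Pa, q̄ = 0.00201 kg/kg → 0.00201 × 17000 / 9.8 = 3.49 mm
Layer 830–530 hPa: Δp = 300 hPa = 30000 Pa, q̄ = 0.000878 kg/kg → 0.000878 × 30000 / 9.8 = 2.69 mm
Layer 530–350 hPa: Δp = 180 hPa = 18000 Pa, q̄ = 0.00032 kg/kg → 0.00032 × 18000 / 9.8 = 0.59 mm
PW = 3.49 + 2.69 + 0.59 = 6.77 ≈ 6.8 mm.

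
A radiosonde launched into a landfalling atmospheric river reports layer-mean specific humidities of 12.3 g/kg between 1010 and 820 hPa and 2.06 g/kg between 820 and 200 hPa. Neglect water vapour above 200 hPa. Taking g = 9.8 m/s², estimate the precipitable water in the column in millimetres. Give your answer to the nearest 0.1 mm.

PW ≈ 36.9 mm

Precipitable water is the column-integrated vapour mass per unit area: PW = (1/g) Σ q̄ Δp, with q in kg/kg and Δp in Pa (1 kg/m² of water = 1 mm).
Layer 1010–820 hPa: Δp = 190 hPa = 19000 Pa, q̄ = 0.0123 kg/kg → 0.0123 × 19000 / 9.8 = 23.85 mm
Layer 820–200 hPa: Δp = 620 hPa = 62000 Pa, q̄ = 0.00206 kg/kg → 0.00206 × 62000 / 9.8 = 13.03 mm
PW = 23.85 + 13.03 = 36.88 ≈ 36.9 mm.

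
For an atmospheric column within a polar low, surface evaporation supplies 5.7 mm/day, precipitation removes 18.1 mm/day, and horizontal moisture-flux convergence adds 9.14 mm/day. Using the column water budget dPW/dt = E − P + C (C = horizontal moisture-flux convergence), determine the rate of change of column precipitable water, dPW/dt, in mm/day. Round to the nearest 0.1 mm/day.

dPW/dt = E − P + C = 5.7 − 18.1 + (9.14) = -3.3 mm/day.

dPW/dt ≈ -3.3 mm/day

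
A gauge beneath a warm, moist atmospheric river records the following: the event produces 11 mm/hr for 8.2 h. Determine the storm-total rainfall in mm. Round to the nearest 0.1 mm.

Total = Σ Rᵢ Δtᵢ = 11 × 8.2
      = 90.2 = 90.2 mm.

total ≈ 90.2 mm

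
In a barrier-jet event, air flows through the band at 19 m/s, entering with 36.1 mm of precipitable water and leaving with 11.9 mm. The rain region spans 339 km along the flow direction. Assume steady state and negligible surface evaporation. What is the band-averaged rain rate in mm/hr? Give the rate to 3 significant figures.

R ≈ 4.88 mm/hr

Column moisture flux per unit crosswind length is F = V × PW.
Inflow: F_in = 19 × 36.1 = 685.9 mm·m/s
Outflow: F_out = 19 × 11.9 = 226.1 mm·m/s
Steady-state rate R = (F_in − F_out)/L = (685.9 − 226.1) / 339000 m = 1.356e-03 mm/s.
R = 1.356e-03 × 3600 = 4.88 mm/hr.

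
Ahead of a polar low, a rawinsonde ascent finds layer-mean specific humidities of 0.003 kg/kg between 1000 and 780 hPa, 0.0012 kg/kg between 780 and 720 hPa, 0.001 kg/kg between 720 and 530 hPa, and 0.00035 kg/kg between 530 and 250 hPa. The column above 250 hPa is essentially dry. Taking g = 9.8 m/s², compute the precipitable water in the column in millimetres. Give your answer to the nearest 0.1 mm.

PW ≈ 10.4 mm

Precipitable water is the column-integrated vapour mass per unit area: PW = (1/g) Σ q̄ Δp, with q in kg/kg and Δp in Pa (1 kg/m² of water = 1 mm).
Layer 1000–780 hPa: Δp = 220 hPa = 22000 Pa, q̄ = 0.003 kg/kg → 0.003 × 22000 / 9.8 = 6.73 mm
Layer 780–720 hPa: Δp = 60 hPa = 6000 Pa, q̄ = 0.0012 kg/kg → 0.0012 × 6000 / 9.8 = 0.73 mm
Layer 720–530 hPa: Δp = 190 hPa = 19000 Pa, q̄ = 0.001 kg/kg → 0.001 × 19000 / 9.8 = 1.94 mm
Layer 530–250 hPa: Δp = 280 hPa = 28000 Pa, q̄ = 0.00035 kg/kg → 0.00035 × 28000 / 9.8 = 1.00 mm
PW = 6.73 + 0.73 + 1.94 + 1.00 = 10.40 ≈ 10.4 mm.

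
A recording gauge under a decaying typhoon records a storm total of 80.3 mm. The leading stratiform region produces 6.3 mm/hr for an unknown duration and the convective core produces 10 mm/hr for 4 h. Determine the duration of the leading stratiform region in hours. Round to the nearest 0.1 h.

duration ≈ 6.4 h

Known phases: 10 × 4 = 40 mm.
Remaining depth = 80.3 − 40 = 40.3 mm.
Duration = 40.3 / 6.3 = 6.4 h.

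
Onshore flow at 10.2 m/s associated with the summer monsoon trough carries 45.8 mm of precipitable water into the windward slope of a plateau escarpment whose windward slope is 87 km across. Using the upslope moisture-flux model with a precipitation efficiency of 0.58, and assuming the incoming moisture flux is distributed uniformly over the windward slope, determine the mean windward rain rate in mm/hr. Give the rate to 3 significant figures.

Incoming column moisture flux per unit ridge length: F = V × PW = 10.2 × 45.8 = 467.16 mm·m/s.
Spread over the 87 km slope with efficiency ε = 0.58: R = ε·F/W = 0.58 × 467.16 / 87000 m = 3.114e-03 mm/s.
R = 3.114e-03 × 3600 = 11.2 mm/hr.

R ≈ 11.2 mm/hr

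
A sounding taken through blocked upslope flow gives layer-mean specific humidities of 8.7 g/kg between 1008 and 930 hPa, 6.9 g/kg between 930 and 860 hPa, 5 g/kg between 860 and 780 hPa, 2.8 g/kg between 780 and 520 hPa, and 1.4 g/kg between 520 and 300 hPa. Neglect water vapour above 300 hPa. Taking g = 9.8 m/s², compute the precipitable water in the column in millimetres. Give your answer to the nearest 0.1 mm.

Precipitable water is the column-integrated vapour mass per unit area: PW = (1/g) Σ q̄ Δp, with q in kg/kg and Δp in Pa (1 kg/m² of water = 1 mm).
Layer 1008–930 hPa: Δp = 78 hPa = 7800 Pa, q̄ = 0.0087 kg/kg → 0.0087 × 7800 / 9.8 = 6.92 mm
Layer 930–860 hPa: Δp = 70 hPa = 7000 Pa, q̄ = 0.0069 kg/kg → 0.0069 × 7000 / 9.8 = 4.93 mm
Layer 860–780 hPa: Δp = 80 hPa = 8000 Pa, q̄ = 0.005 kg/kg → 0.005 × 8000 / 9.8 = 4.08 mm
Layer 780–520 hPa: Δp = 260 hPa = 26000 Pa, q̄ = 0.0028 kg/kg → 0.0028 × 26000 / 9.8 = 7.43 mm
Layer 520–300 hPa: Δp = 220 hPa = 22000 Pa, q̄ = 0.0014 kg/kg → 0.0014 × 22000 / 9.8 = 3.14 mm
PW = 6.92 + 4.93 + 4.08 + 7.43 + 3.14 = 26.50 ≈ 26.5 mm.

PW ≈ 26.5 mm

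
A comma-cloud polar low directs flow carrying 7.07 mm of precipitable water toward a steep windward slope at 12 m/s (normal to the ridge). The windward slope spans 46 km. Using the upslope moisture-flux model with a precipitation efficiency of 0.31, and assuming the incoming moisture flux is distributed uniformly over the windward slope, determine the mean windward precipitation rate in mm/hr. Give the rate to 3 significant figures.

Incoming column moisture flux per unit ridge length: F = V × PW = 12 × 7.07 = 84.84 mm·m/s.
Spread over the 46 km slope with efficiency ε = 0.31: R = ε·F/W = 0.31 × 84.84 / 46000 m = 5.717e-04 mm/s.
R = 5.717e-04 × 3600 = 2.06 mm/hr.

R ≈ 2.06 mm/hr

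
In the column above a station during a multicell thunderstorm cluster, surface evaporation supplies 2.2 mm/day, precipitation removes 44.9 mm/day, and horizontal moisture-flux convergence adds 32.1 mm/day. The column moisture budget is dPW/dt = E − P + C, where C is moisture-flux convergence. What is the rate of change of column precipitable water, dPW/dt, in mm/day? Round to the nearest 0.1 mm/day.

dPW/dt = E − P + C = 2.2 − 44.9 + (32.1) = -10.6 mm/day.

dPW/dt ≈ -10.6 mm/day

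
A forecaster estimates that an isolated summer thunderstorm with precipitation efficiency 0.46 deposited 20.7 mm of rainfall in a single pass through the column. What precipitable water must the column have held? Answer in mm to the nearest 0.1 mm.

PW ≈ 45.0 mm

PW = rainfall / ε = 20.7 / 0.46 = 45.0 mm.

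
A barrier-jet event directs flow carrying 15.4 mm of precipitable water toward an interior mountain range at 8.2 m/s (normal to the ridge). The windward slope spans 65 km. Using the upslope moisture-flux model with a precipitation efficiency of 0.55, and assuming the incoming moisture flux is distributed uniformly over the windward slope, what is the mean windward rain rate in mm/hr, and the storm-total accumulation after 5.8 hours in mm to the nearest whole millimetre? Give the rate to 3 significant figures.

R ≈ 3.85 mm/hr; total ≈ 22 mm

Incoming column moisture flux per unit ridge length: F = V × PW = 8.2 × 15.4 = 126.28 mm·m/s.
Spread over the 65 km slope with efficiency ε = 0.55: R = ε·F/W = 0.55 × 126.28 / 65000 m = 1.069e-03 mm/s.
R = 1.069e-03 × 3600 = 3.85 mm/hr.
Over 5.8 h: total = 3.85 × 5.8 = 22.33 ≈ 22 mm.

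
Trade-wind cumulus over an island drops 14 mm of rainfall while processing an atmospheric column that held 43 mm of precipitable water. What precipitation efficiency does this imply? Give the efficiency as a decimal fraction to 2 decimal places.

ε = rainfall / PW = 14 / 43 = 0.33.

ε ≈ 0.33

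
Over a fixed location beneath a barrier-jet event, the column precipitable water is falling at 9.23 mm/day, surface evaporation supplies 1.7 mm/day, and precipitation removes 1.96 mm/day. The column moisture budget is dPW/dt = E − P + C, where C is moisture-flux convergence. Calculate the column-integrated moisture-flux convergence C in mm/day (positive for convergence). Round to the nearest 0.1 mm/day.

C ≈ -9.0 mm/day

dPW/dt = -9.23 mm/day.
C = dPW/dt − E + P = (-9.23) − 1.7 + 1.96 = -9.0 mm/day.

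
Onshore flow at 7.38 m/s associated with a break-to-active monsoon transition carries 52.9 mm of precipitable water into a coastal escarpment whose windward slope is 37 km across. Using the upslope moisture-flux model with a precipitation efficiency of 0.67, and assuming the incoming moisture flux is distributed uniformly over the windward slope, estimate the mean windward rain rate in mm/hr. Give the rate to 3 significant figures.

R ≈ 25.4 mm/hr

Incoming column moisture flux per unit ridge length: F = V × PW = 7.38 × 52.9 = 390.402 mm·m/s.
Spread over the 37 km slope with efficiency ε = 0.67: R = ε·F/W = 0.67 × 390.402 / 37000 m = 7.069e-03 mm/s.
R = 7.069e-03 × 3600 = 25.4 mm/hr.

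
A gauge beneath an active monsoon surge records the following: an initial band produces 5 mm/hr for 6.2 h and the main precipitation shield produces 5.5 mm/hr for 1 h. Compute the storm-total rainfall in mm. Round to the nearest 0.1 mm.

total ≈ 36.5 mm

Total = Σ Rᵢ Δtᵢ = 5 × 6.2 + 5.5 × 1
      = 31 + 5.5 = 36.5 mm.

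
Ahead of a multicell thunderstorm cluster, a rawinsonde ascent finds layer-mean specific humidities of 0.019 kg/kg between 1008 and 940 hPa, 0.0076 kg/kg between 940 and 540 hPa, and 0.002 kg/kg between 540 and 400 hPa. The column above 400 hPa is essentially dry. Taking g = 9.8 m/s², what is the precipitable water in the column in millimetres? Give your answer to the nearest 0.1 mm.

PW ≈ 47.1 mm

Precipitable water is the column-integrated vapour mass per unit area: PW = (1/g) Σ q̄ Δp, with q in kg/kg and Δp in Pa (1 kg/m² of water = 1 mm).
Layer 1008–940 hPa: Δp = 68 hPa = 6800 Pa, q̄ = 0.019 kg/kg → 0.019 × 6800 / 9.8 = 13.18 mm
Layer 940–540 hPa: Δp = 400 hPa = 40000 Pa, q̄ = 0.0076 kg/kg → 0.0076 × 40000 / 9.8 = 31.02 mm
Layer 540–400 hPa: Δp = 140 hPa = 14000 Pa, q̄ = 0.002 kg/kg → 0.002 × 14000 / 9.8 = 2.86 mm
PW = 13.18 + 31.02 + 2.86 = 47.06 ≈ 47.1 mm.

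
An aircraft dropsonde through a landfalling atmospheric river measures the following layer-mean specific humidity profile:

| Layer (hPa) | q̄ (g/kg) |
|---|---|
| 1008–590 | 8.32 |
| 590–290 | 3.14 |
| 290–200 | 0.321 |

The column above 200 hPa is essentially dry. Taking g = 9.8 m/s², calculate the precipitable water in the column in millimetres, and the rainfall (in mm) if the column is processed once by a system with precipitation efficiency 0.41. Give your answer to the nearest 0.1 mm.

Precipitable water is the column-integrated vapour mass per unit area: PW = (1/g) Σ q̄ Δp, with q in kg/kg and Δp in Pa (1 kg/m² of water = 1 mm).
Layer 1008–590 hPa: Δp = 418 hPa = 41800 Pa, q̄ = 0.00832 kg/kg → 0.00832 × 41800 / 9.8 = 35.49 mm
Layer 590–290 hPa: Δp = 300 hPa = 30000 Pa, q̄ = 0.00314 kg/kg → 0.00314 × 30000 / 9.8 = 9.61 mm
Layer 290–200 hPa: Δp = 90 hPa = 9000 Pa, q̄ = 0.000321 kg/kg → 0.000321 × 9000 / 9.8 = 0.29 mm
PW = 35.49 + 9.61 + 0.29 = 45.39 ≈ 45.4 mm.
Rainfall = ε × PW = 0.41 × 45.4 = 18.6 mm.

PW ≈ 45.4 mm; rainfall ≈ 18.6 mm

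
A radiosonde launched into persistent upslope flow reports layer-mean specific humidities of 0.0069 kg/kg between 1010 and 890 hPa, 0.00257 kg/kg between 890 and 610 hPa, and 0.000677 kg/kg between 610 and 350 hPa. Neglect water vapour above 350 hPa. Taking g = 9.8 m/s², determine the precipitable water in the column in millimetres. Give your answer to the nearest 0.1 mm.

Precipitable water is the column-integrated vapour mass per unit area: PW = (1/g) Σ q̄ Δp, with q in kg/kg and Δp in Pa (1 kg/m² of water = 1 mm).
Layer 1010–890 hPa: Δp = 120 hPa = 12000 Pa, q̄ = 0.0069 kg/kg → 0.0069 × 12000 / 9.8 = 8.45 mm
Layer 890–610 hPa: Δp = 280 hPa = 28000 Pa, q̄ = 0.00257 kg/kg → 0.00257 × 28000 / 9.8 = 7.34 mm
Layer 610–350 hPa: Δp = 260 hPa = 26000 Pa, q̄ = 0.000677 kg/kg → 0.000677 × 26000 / 9.8 = 1.80 mm
PW = 8.45 + 7.34 + 1.80 = 17.59 ≈ 17.6 mm.

PW ≈ 17.6 mm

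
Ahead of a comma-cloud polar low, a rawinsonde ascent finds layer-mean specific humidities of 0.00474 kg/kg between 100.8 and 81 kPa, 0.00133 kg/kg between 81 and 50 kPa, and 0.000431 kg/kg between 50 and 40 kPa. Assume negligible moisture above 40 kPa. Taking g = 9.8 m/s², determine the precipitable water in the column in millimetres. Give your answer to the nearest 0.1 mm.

PW ≈ 14.2 mm

Precipitable water is the column-integrated vapour mass per unit area: PW = (1/g) Σ q̄ Δp, with q in kg/kg and Δp in Pa (1 kg/m² of water = 1 mm).
Layer 100.8–81 kPa: Δp = 198 hPa = 19800 Pa, q̄ = 0.00474 kg/kg → 0.00474 × 19800 / 9.8 = 9.58 mm
Layer 81–50 kPa: Δp = 310 hPa = 31000 Pa, q̄ = 0.00133 kg/kg → 0.00133 × 31000 / 9.8 = 4.21 mm
Layer 50–40 kPa: Δp = 100 hPa = 10000 Pa, q̄ = 0.000431 kg/kg → 0.000431 × 10000 / 9.8 = 0.44 mm
PW = 9.58 + 4.21 + 0.44 = 14.23 ≈ 14.2 mm.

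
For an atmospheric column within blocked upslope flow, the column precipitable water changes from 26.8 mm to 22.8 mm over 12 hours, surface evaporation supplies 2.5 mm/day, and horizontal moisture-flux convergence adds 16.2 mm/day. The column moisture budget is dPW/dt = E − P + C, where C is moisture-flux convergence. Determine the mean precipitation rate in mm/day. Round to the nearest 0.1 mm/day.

dPW/dt = (22.8 − 26.8) mm / (12/24 day) = -8.000 mm/day.
P = E + C − dPW/dt = 2.5 + (16.2) − (-8.000) = 26.7 mm/day.

P ≈ 26.7 mm/day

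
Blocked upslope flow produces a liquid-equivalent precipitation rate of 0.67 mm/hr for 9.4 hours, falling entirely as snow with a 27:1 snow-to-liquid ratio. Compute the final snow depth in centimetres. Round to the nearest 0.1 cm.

snow depth ≈ 17.0 cm

Liquid-equivalent depth = 0.67 × 9.4 = 6.298 mm.
Snow depth = 6.298 mm × 27 = 170.046 mm = 17.0 cm.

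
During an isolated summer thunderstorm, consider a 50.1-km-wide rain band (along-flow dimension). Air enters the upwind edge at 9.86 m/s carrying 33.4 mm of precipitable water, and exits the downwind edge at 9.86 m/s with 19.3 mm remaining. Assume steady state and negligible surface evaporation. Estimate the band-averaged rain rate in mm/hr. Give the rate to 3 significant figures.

Column moisture flux per unit crosswind length is F = V × PW.
Inflow: F_in = 9.86 × 33.4 = 329.324 mm·m/s
Outflow: F_out = 9.86 × 19.3 = 190.298 mm·m/s
Steady-state rate R = (F_in − F_out)/L = (329.324 − 190.298) / 50100 m = 2.775e-03 mm/s.
R = 2.775e-03 × 3600 = 9.99 mm/hr.

R ≈ 9.99 mm/hr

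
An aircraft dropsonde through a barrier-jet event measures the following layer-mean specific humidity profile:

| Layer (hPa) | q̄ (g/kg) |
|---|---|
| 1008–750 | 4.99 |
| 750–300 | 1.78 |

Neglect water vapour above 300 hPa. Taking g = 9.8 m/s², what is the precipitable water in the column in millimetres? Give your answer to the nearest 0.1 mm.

Precipitable water is the column-integrated vapour mass per unit area: PW = (1/g) Σ q̄ Δp, with q in kg/kg and Δp in Pa (1 kg/m² of water = 1 mm).
Layer 1008–750 hPa: Δp = 258 hPa = 25800 Pa, q̄ = 0.00499 kg/kg → 0.00499 × 25800 / 9.8 = 13.14 mm
Layer 750–300 hPa: Δp = 450 hPa = 45000 Pa, q̄ = 0.00178 kg/kg → 0.00178 × 45000 / 9.8 = 8.17 mm
PW = 13.14 + 8.17 = 21.31 ≈ 21.3 mm.

PW ≈ 21.3 mm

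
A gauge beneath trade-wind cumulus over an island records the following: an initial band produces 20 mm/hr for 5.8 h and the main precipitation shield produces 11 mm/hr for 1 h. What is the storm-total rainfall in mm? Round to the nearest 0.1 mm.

total ≈ 127.0 mm

Total = Σ Rᵢ Δtᵢ = 20 × 5.8 + 11 × 1
      = 116 + 11 = 127.0 mm.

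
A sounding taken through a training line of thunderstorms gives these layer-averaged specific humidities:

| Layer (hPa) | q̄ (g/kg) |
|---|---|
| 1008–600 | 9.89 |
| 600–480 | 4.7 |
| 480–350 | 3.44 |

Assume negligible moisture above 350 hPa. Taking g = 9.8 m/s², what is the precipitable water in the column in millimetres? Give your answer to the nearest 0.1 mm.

PW ≈ 51.5 mm

Precipitable water is the column-integrated vapour mass per unit area: PW = (1/g) Σ q̄ Δp, with q in kg/kg and Δp in Pa (1 kg/m² of water = 1 mm).
Layer 1008–600 hPa: Δp = 408 hPa = 40800 Pa, q̄ = 0.00989 kg/kg → 0.00989 × 40800 / 9.8 = 41.17 mm
Layer 600–480 hPa: Δp = 120 hPa = 12000 Pa, q̄ = 0.0047 kg/kg → 0.0047 × 12000 / 9.8 = 5.76 mm
Layer 480–350 hPa: Δp = 130 hPa = 13000 Pa, q̄ = 0.00344 kg/kg → 0.00344 × 13000 / 9.8 = 4.56 mm
PW = 41.17 + 5.76 + 4.56 = 51.49 ≈ 51.5 mm.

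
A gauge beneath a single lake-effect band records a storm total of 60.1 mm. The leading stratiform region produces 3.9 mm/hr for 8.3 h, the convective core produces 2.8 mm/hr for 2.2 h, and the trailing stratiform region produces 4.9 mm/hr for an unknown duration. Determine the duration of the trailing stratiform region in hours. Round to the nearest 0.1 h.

Known phases: 3.9 × 8.3 + 2.8 × 2.2 = 32.37 + 6.16 = 38.53 mm.
Remaining depth = 60.1 − 38.53 = 21.57 mm.
Duration = 21.57 / 4.9 = 4.4 h.

duration ≈ 4.4 h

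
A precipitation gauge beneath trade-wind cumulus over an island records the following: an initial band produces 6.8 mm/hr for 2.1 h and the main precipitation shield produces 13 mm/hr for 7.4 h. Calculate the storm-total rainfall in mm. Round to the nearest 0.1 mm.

Total = Σ Rᵢ Δtᵢ = 6.8 × 2.1 + 13 × 7.4
      = 14.28 + 96.2 = 110.5 mm.

total ≈ 110.5 mm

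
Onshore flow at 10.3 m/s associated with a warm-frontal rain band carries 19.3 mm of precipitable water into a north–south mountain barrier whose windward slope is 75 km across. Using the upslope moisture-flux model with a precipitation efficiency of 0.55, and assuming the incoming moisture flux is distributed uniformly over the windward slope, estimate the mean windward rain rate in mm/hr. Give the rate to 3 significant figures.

R ≈ 5.25 mm/hr

Incoming column moisture flux per unit ridge length: F = V × PW = 10.3 × 19.3 = 198.79 mm·m/s.
Spread over the 75 km slope with efficiency ε = 0.55: R = ε·F/W = 0.55 × 198.79 / 75000 m = 1.458e-03 mm/s.
R = 1.458e-03 × 3600 = 5.25 mm/hr.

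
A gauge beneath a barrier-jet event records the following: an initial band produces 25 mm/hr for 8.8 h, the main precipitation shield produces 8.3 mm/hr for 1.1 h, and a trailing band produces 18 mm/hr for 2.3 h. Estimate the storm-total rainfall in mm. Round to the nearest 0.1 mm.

total ≈ 270.5 mm

Total = Σ Rᵢ Δtᵢ = 25 × 8.8 + 8.3 × 1.1 + 18 × 2.3
      = 220 + 9.13 + 41.4 = 270.5 mm.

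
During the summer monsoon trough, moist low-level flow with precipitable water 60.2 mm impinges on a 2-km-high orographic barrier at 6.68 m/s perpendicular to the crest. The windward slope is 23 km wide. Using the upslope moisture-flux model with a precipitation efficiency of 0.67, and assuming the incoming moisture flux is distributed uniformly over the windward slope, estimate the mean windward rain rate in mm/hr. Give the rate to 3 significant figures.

R ≈ 42.2 mm/hr

Incoming column moisture flux per unit ridge length: F = V × PW = 6.68 × 60.2 = 402.136 mm·m/s.
Spread over the 23 km slope with efficiency ε = 0.67: R = ε·F/W = 0.67 × 402.136 / 23000 m = 1.171e-02 mm/s.
R = 1.171e-02 × 3600 = 42.2 mm/hr.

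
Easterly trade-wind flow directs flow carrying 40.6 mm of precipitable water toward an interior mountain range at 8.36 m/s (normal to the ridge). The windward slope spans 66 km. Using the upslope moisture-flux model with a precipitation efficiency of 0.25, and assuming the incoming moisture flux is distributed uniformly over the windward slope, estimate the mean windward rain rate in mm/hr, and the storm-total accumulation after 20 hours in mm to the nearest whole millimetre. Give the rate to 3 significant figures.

R ≈ 4.63 mm/hr; total ≈ 93 mm

Incoming column moisture flux per unit ridge length: F = V × PW = 8.36 × 40.6 = 339.416 mm·m/s.
Spread over the 66 km slope with efficiency ε = 0.25: R = ε·F/W = 0.25 × 339.416 / 66000 m = 1.286e-03 mm/s.
R = 1.286e-03 × 3600 = 4.63 mm/hr.
Over 20 h: total = 4.63 × 20 = 92.6 ≈ 93 mm.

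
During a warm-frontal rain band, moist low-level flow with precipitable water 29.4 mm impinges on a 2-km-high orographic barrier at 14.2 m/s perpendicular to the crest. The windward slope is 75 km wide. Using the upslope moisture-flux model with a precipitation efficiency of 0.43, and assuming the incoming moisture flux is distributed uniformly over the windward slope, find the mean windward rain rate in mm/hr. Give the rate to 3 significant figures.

Incoming column moisture flux per unit ridge length: F = V × PW = 14.2 × 29.4 = 417.48 mm·m/s.
Spread over the 75 km slope with efficiency ε = 0.43: R = ε·F/W = 0.43 × 417.48 / 75000 m = 2.394e-03 mm/s.
R = 2.394e-03 × 3600 = 8.62 mm/hr.

R ≈ 8.62 mm/hr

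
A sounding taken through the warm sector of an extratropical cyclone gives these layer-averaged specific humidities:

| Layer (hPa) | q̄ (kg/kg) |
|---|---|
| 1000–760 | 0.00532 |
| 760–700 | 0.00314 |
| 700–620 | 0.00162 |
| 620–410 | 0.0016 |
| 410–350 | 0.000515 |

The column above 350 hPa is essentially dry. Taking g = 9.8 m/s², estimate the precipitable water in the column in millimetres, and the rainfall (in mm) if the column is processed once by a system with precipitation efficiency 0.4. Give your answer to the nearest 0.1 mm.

PW ≈ 20.0 mm; rainfall ≈ 8.0 mm

Precipitable water is the column-integrated vapour mass per unit area: PW = (1/g) Σ q̄ Δp, with q in kg/kg and Δp in Pa (1 kg/m² of water = 1 mm).
Layer 1000–760 hPa: Δp = 240 hPa = 24000 Pa, q̄ = 0.00532 kg/kg → 0.00532 × 24000 / 9.8 = 13.03 mm
Layer 760–700 hPa: Δp = 60 hPa = 6000 Pa, q̄ = 0.00314 kg/kg → 0.00314 × 6000 / 9.8 = 1.92 mm
Layer 700–620 hPa: Δp = 80 hPa = 8000 Pa, q̄ = 0.00162 kg/kg → 0.00162 × 8000 / 9.8 = 1.32 mm
Layer 620–410 hPa: Δp = 210 hPa = 21000 Pa, q̄ = 0.0016 kg/kg → 0.0016 × 21000 / 9.8 = 3.43 mm
Layer 410–350 hPa: Δp = 60 hPa = 6000 Pa, q̄ = 0.000515 kg/kg → 0.000515 × 6000 / 9.8 = 0.32 mm
PW = 13.03 + 1.92 + 1.32 + 3.43 + 0.32 = 20.02 ≈ 20.0 mm.
Rainfall = ε × PW = 0.4 × 20.0 = 8.0 mm.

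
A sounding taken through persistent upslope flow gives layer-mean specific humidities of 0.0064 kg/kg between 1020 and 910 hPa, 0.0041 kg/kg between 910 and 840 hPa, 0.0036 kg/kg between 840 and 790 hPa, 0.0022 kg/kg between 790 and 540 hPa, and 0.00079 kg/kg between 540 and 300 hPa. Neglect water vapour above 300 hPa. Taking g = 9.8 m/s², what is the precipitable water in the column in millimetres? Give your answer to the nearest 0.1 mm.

Precipitable water is the column-integrated vapour mass per unit area: PW = (1/g) Σ q̄ Δp, with q in kg/kg and Δp in Pa (1 kg/m² of water = 1 mm).
Layer 1020–910 hPa: Δp = 110 hPa = 11000 Pa, q̄ = 0.0064 kg/kg → 0.0064 × 11000 / 9.8 = 7.18 mm
Layer 910–840 hPa: Δp = 70 hPa = 7000 Pa, q̄ = 0.0041 kg/kg → 0.0041 × 7000 / 9.8 = 2.93 mm
Layer 840–790 hPa: Δp = 50 hPa = 5000 Pa, q̄ = 0.0036 kg/kg → 0.0036 × 5000 / 9.8 = 1.84 mm
Layer 790–540 hPa: Δp = 250 hPa = 25000 Pa, q̄ = 0.0022 kg/kg → 0.0022 × 25000 / 9.8 = 5.61 mm
Layer 540–300 hPa: Δp = 240 hPa = 24000 Pa, q̄ = 0.00079 kg/kg → 0.00079 × 24000 / 9.8 = 1.93 mm
PW = 7.18 + 2.93 + 1.84 + 5.61 + 1.93 = 19.49 ≈ 19.5 mm.

PW ≈ 19.5 mm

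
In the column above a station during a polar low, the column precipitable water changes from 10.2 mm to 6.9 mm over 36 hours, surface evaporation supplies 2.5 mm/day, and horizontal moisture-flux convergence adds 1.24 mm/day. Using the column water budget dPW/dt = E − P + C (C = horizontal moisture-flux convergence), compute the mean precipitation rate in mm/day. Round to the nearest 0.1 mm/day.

dPW/dt = (6.9 − 10.2) mm / (36/24 day) = -2.200 mm/day.
P = E + C − dPW/dt = 2.5 + (1.24) − (-2.200) = 5.9 mm/day.

P ≈ 5.9 mm/day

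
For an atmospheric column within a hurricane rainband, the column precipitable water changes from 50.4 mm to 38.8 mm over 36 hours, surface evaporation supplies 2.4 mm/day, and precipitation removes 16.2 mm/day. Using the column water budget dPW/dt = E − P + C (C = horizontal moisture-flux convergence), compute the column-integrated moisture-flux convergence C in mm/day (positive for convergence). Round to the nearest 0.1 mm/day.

C ≈ 6.1 mm/day

dPW/dt = (38.8 − 50.4) mm / (36/24 day) = -7.733 mm/day.
C = dPW/dt − E + P = (-7.733) − 2.4 + 16.2 = 6.1 mm/day.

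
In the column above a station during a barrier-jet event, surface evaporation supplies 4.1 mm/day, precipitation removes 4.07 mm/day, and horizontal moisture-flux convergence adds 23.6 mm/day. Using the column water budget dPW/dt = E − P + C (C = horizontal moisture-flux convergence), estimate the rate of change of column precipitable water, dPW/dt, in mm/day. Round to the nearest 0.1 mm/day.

dPW/dt ≈ 23.6 mm/day

dPW/dt = E − P + C = 4.1 − 4.07 + (23.6) = 23.6 mm/day.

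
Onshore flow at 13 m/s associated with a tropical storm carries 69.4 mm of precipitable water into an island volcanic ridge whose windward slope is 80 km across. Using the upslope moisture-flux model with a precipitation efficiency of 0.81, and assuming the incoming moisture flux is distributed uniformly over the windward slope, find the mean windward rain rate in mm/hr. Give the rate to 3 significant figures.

Incoming column moisture flux per unit ridge length: F = V × PW = 13 × 69.4 = 902.2 mm·m/s.
Spread over the 80 km slope with efficiency ε = 0.81: R = ε·F/W = 0.81 × 902.2 / 80000 m = 9.135e-03 mm/s.
R = 9.135e-03 × 3600 = 32.9 mm/hr.

R ≈ 32.9 mm/hr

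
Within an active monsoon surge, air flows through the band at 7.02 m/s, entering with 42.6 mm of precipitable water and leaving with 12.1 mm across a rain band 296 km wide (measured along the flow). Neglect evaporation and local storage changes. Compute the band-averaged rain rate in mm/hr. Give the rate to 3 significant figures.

R ≈ 2.60 mm/hr

Column moisture flux per unit crosswind length is F = V × PW.
Inflow: F_in = 7.02 × 42.6 = 299.052 mm·m/s
Outflow: F_out = 7.02 × 12.1 = 84.942 mm·m/s
Steady-state rate R = (F_in − F_out)/L = (299.052 − 84.942) / 296000 m = 7.233e-04 mm/s.
R = 7.233e-04 × 3600 = 2.60 mm/hr.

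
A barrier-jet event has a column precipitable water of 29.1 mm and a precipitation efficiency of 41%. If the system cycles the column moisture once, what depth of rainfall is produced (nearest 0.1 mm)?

rainfall ≈ 11.9 mm

Rainfall = ε × PW = 0.41 × 29.1 = 11.9 mm.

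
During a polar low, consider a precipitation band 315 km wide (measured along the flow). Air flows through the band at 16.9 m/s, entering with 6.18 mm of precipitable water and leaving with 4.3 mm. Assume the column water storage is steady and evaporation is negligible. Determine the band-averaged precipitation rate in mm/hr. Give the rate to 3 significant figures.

R ≈ 0.363 mm/hr

Column moisture flux per unit crosswind length is F = V × PW.
Inflow: F_in = 16.9 × 6.18 = 104.442 mm·m/s
Outflow: F_out = 16.9 × 4.3 = 72.67 mm·m/s
Steady-state rate R = (F_in − F_out)/L = (104.442 − 72.67) / 315000 m = 1.009e-04 mm/s.
R = 1.009e-04 × 3600 = 0.363 mm/hr.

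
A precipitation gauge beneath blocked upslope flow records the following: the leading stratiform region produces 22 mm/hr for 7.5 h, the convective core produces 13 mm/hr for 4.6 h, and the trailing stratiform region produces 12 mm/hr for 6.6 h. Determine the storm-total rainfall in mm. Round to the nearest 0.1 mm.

total ≈ 304.0 mm

Total = Σ Rᵢ Δtᵢ = 22 × 7.5 + 13 × 4.6 + 12 × 6.6
      = 165 + 59.8 + 79.2 = 304.0 mm.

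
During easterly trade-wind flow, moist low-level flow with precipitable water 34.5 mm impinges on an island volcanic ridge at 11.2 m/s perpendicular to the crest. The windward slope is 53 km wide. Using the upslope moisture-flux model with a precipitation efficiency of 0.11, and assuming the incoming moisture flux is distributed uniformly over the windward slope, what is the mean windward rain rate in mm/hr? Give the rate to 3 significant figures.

R ≈ 2.89 mm/hr

Incoming column moisture flux per unit ridge length: F = V × PW = 11.2 × 34.5 = 386.4 mm·m/s.
Spread over the 53 km slope with efficiency ε = 0.11: R = ε·F/W = 0.11 × 386.4 / 53000 m = 8.020e-04 mm/s.
R = 8.020e-04 × 3600 = 2.89 mm/hr.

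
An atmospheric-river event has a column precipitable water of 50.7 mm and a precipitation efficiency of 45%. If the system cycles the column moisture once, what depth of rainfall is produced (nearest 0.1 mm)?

rainfall ≈ 22.8 mm

Rainfall = ε × PW = 0.45 × 50.7 = 22.8 mm.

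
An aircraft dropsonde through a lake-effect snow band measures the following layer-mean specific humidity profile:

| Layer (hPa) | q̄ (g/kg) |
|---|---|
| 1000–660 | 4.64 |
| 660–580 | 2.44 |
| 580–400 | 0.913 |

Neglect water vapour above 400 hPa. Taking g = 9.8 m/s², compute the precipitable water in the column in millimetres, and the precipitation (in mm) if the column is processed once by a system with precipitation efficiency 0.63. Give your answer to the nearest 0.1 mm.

PW ≈ 19.8 mm; precipitation ≈ 12.5 mm

Precipitable water is the column-integrated vapour mass per unit area: PW = (1/g) Σ q̄ Δp, with q in kg/kg and Δp in Pa (1 kg/m² of water = 1 mm).
Layer 1000–660 hPa: Δp = 340 hPa = 34000 Pa, q̄ = 0.00464 kg/kg → 0.00464 × 34000 / 9.8 = 16.10 mm
Layer 660–580 hPa: Δp = 80 hPa = 8000 Pa, q̄ = 0.00244 kg/kg → 0.00244 × 8000 / 9.8 = 1.99 mm
Layer 580–400 hPa: Δp = 180 hPa = 18000 Pa, q̄ = 0.000913 kg/kg → 0.000913 × 18000 / 9.8 = 1.68 mm
PW = 16.10 + 1.99 + 1.68 = 19.77 ≈ 19.8 mm.
Precipitation = ε × PW = 0.63 × 19.8 = 12.5 mm.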